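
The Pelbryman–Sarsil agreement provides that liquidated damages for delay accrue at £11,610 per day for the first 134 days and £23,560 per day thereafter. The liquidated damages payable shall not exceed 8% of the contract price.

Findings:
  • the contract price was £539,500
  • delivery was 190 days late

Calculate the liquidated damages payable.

First 134 days: 134 × £11,610 = £1,555,740
Remaining days: (190 − 134) × £23,560 = £1,319,360
Accrued per-day damages: £1,555,740 + £1,319,360 = £2,875,100
Cap: 8% of £539,500 = £43,160
Cap at £43,160: £2,875,100 exceeds the cap → £43,160

£43,160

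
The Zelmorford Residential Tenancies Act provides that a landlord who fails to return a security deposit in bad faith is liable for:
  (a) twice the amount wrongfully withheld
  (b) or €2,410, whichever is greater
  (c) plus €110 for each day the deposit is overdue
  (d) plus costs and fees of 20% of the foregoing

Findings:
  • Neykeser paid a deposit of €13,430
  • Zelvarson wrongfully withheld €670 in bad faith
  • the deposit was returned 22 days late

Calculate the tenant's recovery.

Doubled: 2 × €670 = €1,340
Minimum €2,410: €1,340 is below the minimum → €2,410
Late-return penalty: 22 × €110 = €2,420
Damages plus late penalty: €2,410 + €2,420 = €4,830
Costs and fees: 20% of €4,830 = €966
Total recovery: €4,830 + €966 = €5,796

€5,796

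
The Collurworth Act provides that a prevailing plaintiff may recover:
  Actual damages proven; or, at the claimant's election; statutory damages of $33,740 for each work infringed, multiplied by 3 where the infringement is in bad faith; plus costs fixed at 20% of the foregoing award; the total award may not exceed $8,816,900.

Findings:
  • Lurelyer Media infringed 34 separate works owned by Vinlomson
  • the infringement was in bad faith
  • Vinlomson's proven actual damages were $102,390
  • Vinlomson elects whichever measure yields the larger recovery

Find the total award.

Statutory damages: 34 × $33,740 = $1,147,160
Trebled: 3 × $1,147,160 = $3,441,480
Greater of actual damages ($102,390) or enhanced statutory damages ($3,441,480): $3,441,480
Costs: 20% of $3,441,480 = $688,296
Award plus costs: $3,441,480 + $688,296 = $4,129,776
Cap at $8,816,900: $4,129,776 is within the cap, no reduction.

$4,129,776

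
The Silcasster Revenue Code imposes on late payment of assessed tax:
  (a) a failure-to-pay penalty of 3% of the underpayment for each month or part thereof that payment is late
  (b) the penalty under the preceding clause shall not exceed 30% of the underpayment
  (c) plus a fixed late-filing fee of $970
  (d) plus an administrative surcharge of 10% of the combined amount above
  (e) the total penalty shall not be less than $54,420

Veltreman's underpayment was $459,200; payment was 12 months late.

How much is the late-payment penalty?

$152,603

Accrued rate: 3% × 12 = 36%, capped at 30% → 30%
Failure-to-pay penalty: 30% of $459,200 = $137,760
Penalty before surcharge: $137,760 + $970 = $138,730
Administrative surcharge: 10% of $138,730 = $13,873
Total penalty: $138,730 + $13,873 = $152,603
Minimum $54,420: $152,603 meets the minimum, no increase.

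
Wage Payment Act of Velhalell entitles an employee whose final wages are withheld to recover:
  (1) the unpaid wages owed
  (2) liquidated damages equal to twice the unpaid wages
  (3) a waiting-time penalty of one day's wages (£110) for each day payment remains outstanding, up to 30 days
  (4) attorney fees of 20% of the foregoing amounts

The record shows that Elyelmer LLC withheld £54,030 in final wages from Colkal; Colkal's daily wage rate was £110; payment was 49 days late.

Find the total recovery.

£198,468

Doubled: 2 × £54,030 = £108,060
Penalty days: min(49, 30) = 30
Waiting-time penalty: 30 × £110 = £3,300
Subtotal: £54,030 + £108,060 + £3,300 = £165,390
Attorney fees: 20% of £165,390 = £33,078
Total award: £165,390 + £33,078 = £198,468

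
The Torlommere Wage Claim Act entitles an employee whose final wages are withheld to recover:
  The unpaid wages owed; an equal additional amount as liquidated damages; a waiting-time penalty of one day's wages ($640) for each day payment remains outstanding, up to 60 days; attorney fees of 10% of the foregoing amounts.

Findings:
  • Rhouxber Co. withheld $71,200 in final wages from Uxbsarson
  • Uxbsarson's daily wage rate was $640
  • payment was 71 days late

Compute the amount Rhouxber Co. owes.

$198,880

Liquidated damages (equal amount): $71,200
Penalty days: min(71, 60) = 60
Waiting-time penalty: 60 × $640 = $38,400
Subtotal: $71,200 + $71,200 + $38,400 = $180,800
Attorney fees: 10% of $180,800 = $18,080
Total award: $180,800 + $18,080 = $198,880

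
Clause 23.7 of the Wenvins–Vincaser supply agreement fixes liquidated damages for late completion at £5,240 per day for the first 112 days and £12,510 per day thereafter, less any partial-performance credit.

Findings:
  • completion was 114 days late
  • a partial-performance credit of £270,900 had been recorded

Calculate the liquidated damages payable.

Liquidated damages: £341,000

First 112 days: 112 × £5,240 = £586,880
Remaining days: (114 − 112) × £12,510 = £25,020
Accrued per-day damages: £586,880 + £25,020 = £611,900
Less partial-performance credit: £611,900 − £270,900 = £341,000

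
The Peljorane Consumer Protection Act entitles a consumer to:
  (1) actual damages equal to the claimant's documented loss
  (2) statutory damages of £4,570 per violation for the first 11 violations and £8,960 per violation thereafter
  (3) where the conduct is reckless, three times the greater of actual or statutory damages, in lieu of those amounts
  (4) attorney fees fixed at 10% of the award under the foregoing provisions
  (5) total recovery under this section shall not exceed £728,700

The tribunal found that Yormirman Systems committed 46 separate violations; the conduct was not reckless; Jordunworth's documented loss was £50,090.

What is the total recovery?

First 11 violations: 11 × £4,570 = £50,270
Remaining violations: (46 − 11) × £8,960 = £313,600
Statutory damages: £50,270 + £313,600 = £363,870
Conduct not reckless: the in-lieu enhancement does not apply.
Actual plus statutory damages: £50,090 + £363,870 = £413,960
Attorney fees: 10% of £413,960 = £41,396
Total before cap: £413,960 + £41,396 = £455,356
Cap at £728,700: £455,356 is within the cap, no reduction.

£455,356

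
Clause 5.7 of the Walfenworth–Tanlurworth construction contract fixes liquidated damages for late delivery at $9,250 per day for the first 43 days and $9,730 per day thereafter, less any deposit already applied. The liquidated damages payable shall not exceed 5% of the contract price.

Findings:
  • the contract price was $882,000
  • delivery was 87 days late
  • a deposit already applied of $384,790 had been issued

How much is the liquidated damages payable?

First 43 days: 43 × $9,250 = $397,750
Remaining days: (87 − 43) × $9,730 = $428,120
Accrued per-day damages: $397,750 + $428,120 = $825,870
Less deposit already applied: $825,870 − $384,790 = $441,080
Cap: 5% of $882,000 = $44,100
Cap at $44,100: $441,080 exceeds the cap → $44,100

$44,100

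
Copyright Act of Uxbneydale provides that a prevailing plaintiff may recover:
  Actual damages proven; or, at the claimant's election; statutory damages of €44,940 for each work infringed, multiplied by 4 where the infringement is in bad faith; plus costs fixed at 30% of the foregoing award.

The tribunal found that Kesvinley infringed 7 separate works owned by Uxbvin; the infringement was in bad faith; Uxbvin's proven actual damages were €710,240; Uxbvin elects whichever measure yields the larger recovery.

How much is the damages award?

Award: €1,635,816

Statutory damages: 7 × €44,940 = €314,580
Multiplied by 4: 4 × €314,580 = €1,258,320
Greater of actual damages (€710,240) or enhanced statutory damages (€1,258,320): €1,258,320
Costs: 30% of €1,258,320 = €377,496
Award plus costs: €1,258,320 + €377,496 = €1,635,816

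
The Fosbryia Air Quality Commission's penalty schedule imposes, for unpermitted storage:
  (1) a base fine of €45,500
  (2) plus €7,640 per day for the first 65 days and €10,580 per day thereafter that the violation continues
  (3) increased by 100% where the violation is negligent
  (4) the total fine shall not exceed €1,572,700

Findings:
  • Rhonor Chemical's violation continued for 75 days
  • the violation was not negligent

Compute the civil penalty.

First 65 days: 65 × €7,640 = €496,600
Remaining days: (75 − 65) × €10,580 = €105,800
Per-day component: €496,600 + €105,800 = €602,400
Base plus per-day: €45,500 + €602,400 = €647,900
The violation was not negligent: no 100% increase.
Cap at €1,572,700: €647,900 is within the cap, no reduction.

€647,900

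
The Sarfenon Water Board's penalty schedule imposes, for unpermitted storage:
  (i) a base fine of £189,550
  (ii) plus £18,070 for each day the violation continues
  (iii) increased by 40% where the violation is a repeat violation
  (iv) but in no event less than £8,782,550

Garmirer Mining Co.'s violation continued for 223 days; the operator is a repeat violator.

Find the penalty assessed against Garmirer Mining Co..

Per-day component: 223 × £18,070 = £4,029,610
Base plus per-day: £189,550 + £4,029,610 = £4,219,160
Enhancement: 40% of £4,219,160 = £1,687,664
Enhanced fine: £4,219,160 + £1,687,664 = £5,906,824
Minimum £8,782,550: £5,906,824 is below the minimum → £8,782,550

£8,782,550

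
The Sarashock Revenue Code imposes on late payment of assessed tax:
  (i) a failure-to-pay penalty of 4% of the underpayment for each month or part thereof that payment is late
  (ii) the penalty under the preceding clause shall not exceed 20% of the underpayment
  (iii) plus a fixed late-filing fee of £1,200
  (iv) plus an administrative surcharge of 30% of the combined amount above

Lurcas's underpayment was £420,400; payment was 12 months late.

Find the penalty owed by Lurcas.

Accrued rate: 4% × 12 = 48%, capped at 20% → 20%
Failure-to-pay penalty: 20% of £420,400 = £84,080
Penalty before surcharge: £84,080 + £1,200 = £85,280
Administrative surcharge: 30% of £85,280 = £25,584
Total penalty: £85,280 + £25,584 = £110,864

£110,864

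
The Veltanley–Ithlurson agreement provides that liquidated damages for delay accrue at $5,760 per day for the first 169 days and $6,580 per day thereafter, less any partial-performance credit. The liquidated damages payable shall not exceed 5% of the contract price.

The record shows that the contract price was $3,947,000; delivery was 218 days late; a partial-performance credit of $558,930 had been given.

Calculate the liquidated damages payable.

First 169 days: 169 × $5,760 = $973,440
Remaining days: (218 − 169) × $6,580 = $322,420
Accrued per-day damages: $973,440 + $322,420 = $1,295,860
Less partial-performance credit: $1,295,860 − $558,930 = $736,930
Cap: 5% of $3,947,000 = $197,350
Cap at $197,350: $736,930 exceeds the cap → $197,350

$197,350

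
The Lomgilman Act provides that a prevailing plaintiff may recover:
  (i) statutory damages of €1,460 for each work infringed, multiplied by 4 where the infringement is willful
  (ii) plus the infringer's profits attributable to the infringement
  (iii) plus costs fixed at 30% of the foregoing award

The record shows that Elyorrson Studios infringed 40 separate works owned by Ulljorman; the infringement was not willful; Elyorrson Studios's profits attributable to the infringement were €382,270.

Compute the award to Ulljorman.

Statutory damages: 40 × €1,460 = €58,400
Infringement not willful: no ×4 enhancement.
Combined award: €58,400 + €382,270 = €440,670
Costs: 30% of €440,670 = €132,201
Award plus costs: €440,670 + €132,201 = €572,871

€572,871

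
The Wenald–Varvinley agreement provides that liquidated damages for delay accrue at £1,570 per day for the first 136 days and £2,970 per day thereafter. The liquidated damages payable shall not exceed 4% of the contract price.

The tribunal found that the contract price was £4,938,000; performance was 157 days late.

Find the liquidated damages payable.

£197,520

First 136 days: 136 × £1,570 = £213,520
Remaining days: (157 − 136) × £2,970 = £62,370
Accrued per-day damages: £213,520 + £62,370 = £275,890
Cap: 4% of £4,938,000 = £197,520
Cap at £197,520: £275,890 exceeds the cap → £197,520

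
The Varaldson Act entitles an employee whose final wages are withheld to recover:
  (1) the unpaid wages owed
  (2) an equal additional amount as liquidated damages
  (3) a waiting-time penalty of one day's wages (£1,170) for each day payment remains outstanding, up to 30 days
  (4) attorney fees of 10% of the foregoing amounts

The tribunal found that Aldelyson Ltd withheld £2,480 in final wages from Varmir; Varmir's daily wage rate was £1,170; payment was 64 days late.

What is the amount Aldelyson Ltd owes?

Liquidated damages (equal amount): £2,480
Penalty days: min(64, 30) = 30
Waiting-time penalty: 30 × £1,170 = £35,100
Subtotal: £2,480 + £2,480 + £35,100 = £40,060
Attorney fees: 10% of £40,060 = £4,006
Total award: £40,060 + £4,006 = £44,066

£44,066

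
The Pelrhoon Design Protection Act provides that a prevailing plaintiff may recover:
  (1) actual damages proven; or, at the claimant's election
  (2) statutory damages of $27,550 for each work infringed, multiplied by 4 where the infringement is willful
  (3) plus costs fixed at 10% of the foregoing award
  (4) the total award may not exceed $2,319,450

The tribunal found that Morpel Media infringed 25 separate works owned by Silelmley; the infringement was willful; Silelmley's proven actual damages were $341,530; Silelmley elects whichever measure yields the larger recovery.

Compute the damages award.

$2,319,450

Statutory damages: 25 × $27,550 = $688,750
Multiplied by 4: 4 × $688,750 = $2,755,000
Greater of actual damages ($341,530) or enhanced statutory damages ($2,755,000): $2,755,000
Costs: 10% of $2,755,000 = $275,500
Award plus costs: $2,755,000 + $275,500 = $3,030,500
Cap at $2,319,450: $3,030,500 exceeds the cap → $2,319,450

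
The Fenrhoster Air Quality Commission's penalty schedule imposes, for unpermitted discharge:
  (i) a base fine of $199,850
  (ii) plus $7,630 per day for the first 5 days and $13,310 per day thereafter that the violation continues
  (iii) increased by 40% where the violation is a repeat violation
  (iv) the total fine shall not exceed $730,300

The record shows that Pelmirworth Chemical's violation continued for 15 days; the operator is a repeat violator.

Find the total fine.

First 5 days: 5 × $7,630 = $38,150
Remaining days: (15 − 5) × $13,310 = $133,100
Per-day component: $38,150 + $133,100 = $171,250
Base plus per-day: $199,850 + $171,250 = $371,100
Enhancement: 40% of $371,100 = $148,440
Enhanced fine: $371,100 + $148,440 = $519,540
Cap at $730,300: $519,540 is within the cap, no reduction.

$519,540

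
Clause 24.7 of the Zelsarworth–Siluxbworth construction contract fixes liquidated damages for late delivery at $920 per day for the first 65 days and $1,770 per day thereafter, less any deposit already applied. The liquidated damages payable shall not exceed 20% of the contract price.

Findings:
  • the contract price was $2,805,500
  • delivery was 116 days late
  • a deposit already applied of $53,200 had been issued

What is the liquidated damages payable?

First 65 days: 65 × $920 = $59,800
Remaining days: (116 − 65) × $1,770 = $90,270
Accrued per-day damages: $59,800 + $90,270 = $150,070
Less deposit already applied: $150,070 − $53,200 = $96,870
Cap: 20% of $2,805,500 = $561,100
Cap at $561,100: $96,870 is within the cap, no reduction.

$96,870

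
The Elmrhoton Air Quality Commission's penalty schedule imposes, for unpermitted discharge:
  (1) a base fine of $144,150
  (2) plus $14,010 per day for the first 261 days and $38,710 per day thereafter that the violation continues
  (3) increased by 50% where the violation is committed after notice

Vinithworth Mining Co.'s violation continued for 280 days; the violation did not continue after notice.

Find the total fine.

Civil penalty: $4,536,250

First 261 days: 261 × $14,010 = $3,656,610
Remaining days: (280 − 261) × $38,710 = $735,490
Per-day component: $3,656,610 + $735,490 = $4,392,100
Base plus per-day: $144,150 + $4,392,100 = $4,536,250
The violation did not continue after notice: no 50% increase.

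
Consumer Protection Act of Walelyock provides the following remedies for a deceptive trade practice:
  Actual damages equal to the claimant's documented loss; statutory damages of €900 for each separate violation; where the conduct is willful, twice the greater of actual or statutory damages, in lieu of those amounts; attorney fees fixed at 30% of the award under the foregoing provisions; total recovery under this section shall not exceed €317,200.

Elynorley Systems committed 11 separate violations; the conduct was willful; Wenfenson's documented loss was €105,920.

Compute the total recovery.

Statutory damages: 11 × €900 = €9,900
Greater of actual damages (€105,920) or statutory damages (€9,900): €105,920
Doubled: 2 × €105,920 = €211,840
Attorney fees: 30% of €211,840 = €63,552
Total before cap: €211,840 + €63,552 = €275,392
Cap at €317,200: €275,392 is within the cap, no reduction.

€275,392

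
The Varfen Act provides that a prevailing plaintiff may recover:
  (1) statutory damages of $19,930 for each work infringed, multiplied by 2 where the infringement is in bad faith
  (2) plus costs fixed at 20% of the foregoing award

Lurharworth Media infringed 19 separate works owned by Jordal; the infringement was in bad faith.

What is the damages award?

Statutory damages: 19 × $19,930 = $378,670
Doubled: 2 × $378,670 = $757,340
Costs: 20% of $757,340 = $151,468
Award plus costs: $757,340 + $151,468 = $908,808

$908,808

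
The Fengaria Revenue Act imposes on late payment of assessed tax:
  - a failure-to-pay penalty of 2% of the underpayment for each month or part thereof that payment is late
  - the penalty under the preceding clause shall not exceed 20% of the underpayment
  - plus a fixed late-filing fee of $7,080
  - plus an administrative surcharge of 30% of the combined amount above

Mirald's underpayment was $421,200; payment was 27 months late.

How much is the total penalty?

Accrued rate: 2% × 27 = 54%, capped at 20% → 20%
Failure-to-pay penalty: 20% of $421,200 = $84,240
Penalty before surcharge: $84,240 + $7,080 = $91,320
Administrative surcharge: 30% of $91,320 = $27,396
Total penalty: $91,320 + $27,396 = $118,716

$118,716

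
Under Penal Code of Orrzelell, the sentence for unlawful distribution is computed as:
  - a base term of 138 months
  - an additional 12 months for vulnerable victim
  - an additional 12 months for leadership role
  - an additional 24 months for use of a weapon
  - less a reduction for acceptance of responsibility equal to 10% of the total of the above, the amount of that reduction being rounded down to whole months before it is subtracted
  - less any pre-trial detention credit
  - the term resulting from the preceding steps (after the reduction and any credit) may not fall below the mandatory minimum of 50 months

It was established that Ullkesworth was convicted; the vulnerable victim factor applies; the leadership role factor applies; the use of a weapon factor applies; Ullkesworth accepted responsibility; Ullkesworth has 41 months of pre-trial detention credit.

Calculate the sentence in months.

127 months

Vulnerable victim enhancement: +12 months
Leadership role enhancement: +12 months
Use of a weapon enhancement: +24 months
Adjusted term: 138 months + 12 months + 12 months + 24 months = 186 months
Acceptance of responsibility reduction: 10% of 186 months = 18 months (rounded down)
After reduction: 186 − 18 = 168 months
Less pre-trial detention credit: 168 months − 41 months = 127 months
Minimum 50 months: 127 months meets the minimum, no increase.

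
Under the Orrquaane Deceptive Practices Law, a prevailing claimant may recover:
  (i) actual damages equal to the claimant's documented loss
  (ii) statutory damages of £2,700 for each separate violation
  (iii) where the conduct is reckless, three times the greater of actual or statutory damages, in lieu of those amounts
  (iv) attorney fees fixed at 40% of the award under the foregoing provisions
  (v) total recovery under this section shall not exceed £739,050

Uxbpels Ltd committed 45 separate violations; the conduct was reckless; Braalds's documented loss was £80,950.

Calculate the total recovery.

Statutory damages: 45 × £2,700 = £121,500
Greater of actual damages (£80,950) or statutory damages (£121,500): £121,500
Trebled: 3 × £121,500 = £364,500
Attorney fees: 40% of £364,500 = £145,800
Total before cap: £364,500 + £145,800 = £510,300
Cap at £739,050: £510,300 is within the cap, no reduction.

£510,300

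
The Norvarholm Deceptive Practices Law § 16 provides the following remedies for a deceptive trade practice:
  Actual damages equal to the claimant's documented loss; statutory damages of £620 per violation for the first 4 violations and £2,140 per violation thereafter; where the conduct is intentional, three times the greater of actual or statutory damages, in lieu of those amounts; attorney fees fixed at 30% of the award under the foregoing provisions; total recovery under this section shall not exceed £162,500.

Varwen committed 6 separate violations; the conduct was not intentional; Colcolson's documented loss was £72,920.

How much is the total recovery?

First 4 violations: 4 × £620 = £2,480
Remaining violations: (6 − 4) × £2,140 = £4,280
Statutory damages: £2,480 + £4,280 = £6,760
Conduct not intentional: the in-lieu enhancement does not apply.
Actual plus statutory damages: £72,920 + £6,760 = £79,680
Attorney fees: 30% of £79,680 = £23,904
Total before cap: £79,680 + £23,904 = £103,584
Cap at £162,500: £103,584 is within the cap, no reduction.

£103,584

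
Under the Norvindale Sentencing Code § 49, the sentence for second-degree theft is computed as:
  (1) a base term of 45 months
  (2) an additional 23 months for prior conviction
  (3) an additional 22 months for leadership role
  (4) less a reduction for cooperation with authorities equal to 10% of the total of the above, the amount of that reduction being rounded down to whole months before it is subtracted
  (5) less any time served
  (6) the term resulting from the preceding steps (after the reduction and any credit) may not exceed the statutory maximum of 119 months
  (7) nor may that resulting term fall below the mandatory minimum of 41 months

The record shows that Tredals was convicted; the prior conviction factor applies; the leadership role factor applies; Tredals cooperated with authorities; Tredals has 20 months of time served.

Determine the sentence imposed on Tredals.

61 months

Prior conviction enhancement: +23 months
Leadership role enhancement: +22 months
Adjusted term: 45 months + 23 months + 22 months = 90 months
Cooperation with authorities reduction: 10% of 90 months = 9 months (rounded down)
After reduction: 90 − 9 = 81 months
Less time served: 81 months − 20 months = 61 months
Cap at 119 months: 61 months is within the cap, no reduction.
Minimum 41 months: 61 months meets the minimum, no increase.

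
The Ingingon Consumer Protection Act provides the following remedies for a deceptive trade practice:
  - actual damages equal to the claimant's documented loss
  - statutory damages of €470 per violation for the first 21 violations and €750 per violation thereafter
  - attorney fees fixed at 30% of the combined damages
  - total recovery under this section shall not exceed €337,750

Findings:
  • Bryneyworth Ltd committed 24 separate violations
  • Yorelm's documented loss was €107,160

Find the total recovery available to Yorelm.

First 21 violations: 21 × €470 = €9,870
Remaining violations: (24 − 21) × €750 = €2,250
Statutory damages: €9,870 + €2,250 = €12,120
Combined damages: €107,160 + €12,120 = €119,280
Attorney fees: 30% of €119,280 = €35,784
Total before cap: €119,280 + €35,784 = €155,064
Cap at €337,750: €155,064 is within the cap, no reduction.

€155,064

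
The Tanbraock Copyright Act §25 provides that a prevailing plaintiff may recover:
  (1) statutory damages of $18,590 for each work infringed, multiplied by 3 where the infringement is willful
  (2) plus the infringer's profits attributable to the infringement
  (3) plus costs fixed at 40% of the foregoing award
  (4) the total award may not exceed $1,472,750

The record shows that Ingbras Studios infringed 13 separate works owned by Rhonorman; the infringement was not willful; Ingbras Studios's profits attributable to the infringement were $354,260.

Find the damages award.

$834,302

Statutory damages: 13 × $18,590 = $241,670
Infringement not willful: no ×3 enhancement.
Combined award: $241,670 + $354,260 = $595,930
Costs: 40% of $595,930 = $238,372
Award plus costs: $595,930 + $238,372 = $834,302
Cap at $1,472,750: $834,302 is within the cap, no reduction.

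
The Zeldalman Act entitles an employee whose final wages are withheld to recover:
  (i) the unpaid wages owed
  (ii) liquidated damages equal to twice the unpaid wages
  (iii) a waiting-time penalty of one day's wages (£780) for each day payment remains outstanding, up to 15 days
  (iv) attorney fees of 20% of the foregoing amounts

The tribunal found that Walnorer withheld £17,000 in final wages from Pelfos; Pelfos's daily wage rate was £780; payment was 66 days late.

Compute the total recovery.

Doubled: 2 × £17,000 = £34,000
Penalty days: min(66, 15) = 15
Waiting-time penalty: 15 × £780 = £11,700
Subtotal: £17,000 + £34,000 + £11,700 = £62,700
Attorney fees: 20% of £62,700 = £12,540
Total award: £62,700 + £12,540 = £75,240

Total award: £75,240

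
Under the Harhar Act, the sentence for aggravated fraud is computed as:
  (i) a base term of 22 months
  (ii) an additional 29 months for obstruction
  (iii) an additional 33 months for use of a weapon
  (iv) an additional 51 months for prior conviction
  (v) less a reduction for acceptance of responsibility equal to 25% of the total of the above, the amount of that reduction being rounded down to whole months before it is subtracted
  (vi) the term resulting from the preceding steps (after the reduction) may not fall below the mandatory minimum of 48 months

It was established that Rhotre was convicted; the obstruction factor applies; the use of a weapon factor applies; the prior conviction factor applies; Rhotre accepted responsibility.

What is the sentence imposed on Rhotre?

102 months

Obstruction enhancement: +29 months
Use of a weapon enhancement: +33 months
Prior conviction enhancement: +51 months
Adjusted term: 22 months + 29 months + 33 months + 51 months = 135 months
Acceptance of responsibility reduction: 25% of 135 months = 33 months (rounded down)
After reduction: 135 − 33 = 102 months
Minimum 48 months: 102 months meets the minimum, no increase.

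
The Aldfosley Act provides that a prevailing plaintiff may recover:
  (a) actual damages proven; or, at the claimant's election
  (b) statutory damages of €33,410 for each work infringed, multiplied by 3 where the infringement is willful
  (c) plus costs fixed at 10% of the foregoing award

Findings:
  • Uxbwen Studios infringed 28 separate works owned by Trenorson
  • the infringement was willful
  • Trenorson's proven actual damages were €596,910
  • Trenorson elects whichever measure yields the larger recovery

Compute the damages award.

€3,087,084

Statutory damages: 28 × €33,410 = €935,480
Trebled: 3 × €935,480 = €2,806,440
Greater of actual damages (€596,910) or enhanced statutory damages (€2,806,440): €2,806,440
Costs: 10% of €2,806,440 = €280,644
Award plus costs: €2,806,440 + €280,644 = €3,087,084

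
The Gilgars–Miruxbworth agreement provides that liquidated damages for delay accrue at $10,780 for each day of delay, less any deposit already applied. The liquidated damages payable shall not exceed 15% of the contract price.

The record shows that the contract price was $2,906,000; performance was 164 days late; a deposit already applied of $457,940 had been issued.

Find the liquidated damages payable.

Per-day damages: 164 × $10,780 = $1,767,920
Less deposit already applied: $1,767,920 − $457,940 = $1,309,980
Cap: 15% of $2,906,000 = $435,900
Cap at $435,900: $1,309,980 exceeds the cap → $435,900

$435,900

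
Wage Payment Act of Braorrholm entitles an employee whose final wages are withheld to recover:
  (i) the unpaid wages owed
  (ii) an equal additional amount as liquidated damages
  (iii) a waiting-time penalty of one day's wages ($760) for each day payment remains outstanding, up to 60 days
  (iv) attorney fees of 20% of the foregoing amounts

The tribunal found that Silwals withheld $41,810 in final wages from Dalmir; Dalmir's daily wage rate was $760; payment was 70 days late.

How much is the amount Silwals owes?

Liquidated damages (equal amount): $41,810
Penalty days: min(70, 60) = 60
Waiting-time penalty: 60 × $760 = $45,600
Subtotal: $41,810 + $41,810 + $45,600 = $129,220
Attorney fees: 20% of $129,220 = $25,844
Total award: $129,220 + $25,844 = $155,064

$155,064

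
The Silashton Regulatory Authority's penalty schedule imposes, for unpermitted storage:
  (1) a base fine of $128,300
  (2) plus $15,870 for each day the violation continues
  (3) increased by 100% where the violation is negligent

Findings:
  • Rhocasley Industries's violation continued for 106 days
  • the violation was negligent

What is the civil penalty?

Per-day component: 106 × $15,870 = $1,682,220
Base plus per-day: $128,300 + $1,682,220 = $1,810,520
Enhancement: 100% of $1,810,520 = $1,810,520
Enhanced fine: $1,810,520 + $1,810,520 = $3,621,040

$3,621,040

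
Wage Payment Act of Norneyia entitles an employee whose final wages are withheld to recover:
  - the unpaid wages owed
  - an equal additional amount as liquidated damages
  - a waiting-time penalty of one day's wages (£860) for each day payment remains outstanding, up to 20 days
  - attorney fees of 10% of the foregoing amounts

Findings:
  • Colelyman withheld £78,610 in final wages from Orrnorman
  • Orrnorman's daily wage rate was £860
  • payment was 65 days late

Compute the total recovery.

Total award: £191,862

Liquidated damages (equal amount): £78,610
Penalty days: min(65, 20) = 20
Waiting-time penalty: 20 × £860 = £17,200
Subtotal: £78,610 + £78,610 + £17,200 = £174,420
Attorney fees: 10% of £174,420 = £17,442
Total award: £174,420 + £17,442 = £191,862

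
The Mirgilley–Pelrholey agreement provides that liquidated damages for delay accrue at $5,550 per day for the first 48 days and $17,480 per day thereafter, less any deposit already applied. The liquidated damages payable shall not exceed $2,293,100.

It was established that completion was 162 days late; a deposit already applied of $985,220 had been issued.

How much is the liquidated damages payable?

$1,273,900

First 48 days: 48 × $5,550 = $266,400
Remaining days: (162 − 48) × $17,480 = $1,992,720
Accrued per-day damages: $266,400 + $1,992,720 = $2,259,120
Less deposit already applied: $2,259,120 − $985,220 = $1,273,900
Cap at $2,293,100: $1,273,900 is within the cap, no reduction.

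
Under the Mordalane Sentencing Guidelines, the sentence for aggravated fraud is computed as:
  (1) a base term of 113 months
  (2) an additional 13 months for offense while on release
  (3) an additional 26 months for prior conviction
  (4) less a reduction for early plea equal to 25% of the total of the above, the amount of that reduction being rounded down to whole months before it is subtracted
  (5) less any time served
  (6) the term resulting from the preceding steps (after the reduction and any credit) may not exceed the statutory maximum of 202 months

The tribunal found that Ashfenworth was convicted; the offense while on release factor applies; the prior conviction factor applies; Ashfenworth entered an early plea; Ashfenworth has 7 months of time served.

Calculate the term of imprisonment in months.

107 months

Offense while on release enhancement: +13 months
Prior conviction enhancement: +26 months
Adjusted term: 113 months + 13 months + 26 months = 152 months
Early plea reduction: 25% of 152 months = 38 months (rounded down)
After reduction: 152 − 38 = 114 months
Less time served: 114 months − 7 months = 107 months
Cap at 202 months: 107 months is within the cap, no reduction.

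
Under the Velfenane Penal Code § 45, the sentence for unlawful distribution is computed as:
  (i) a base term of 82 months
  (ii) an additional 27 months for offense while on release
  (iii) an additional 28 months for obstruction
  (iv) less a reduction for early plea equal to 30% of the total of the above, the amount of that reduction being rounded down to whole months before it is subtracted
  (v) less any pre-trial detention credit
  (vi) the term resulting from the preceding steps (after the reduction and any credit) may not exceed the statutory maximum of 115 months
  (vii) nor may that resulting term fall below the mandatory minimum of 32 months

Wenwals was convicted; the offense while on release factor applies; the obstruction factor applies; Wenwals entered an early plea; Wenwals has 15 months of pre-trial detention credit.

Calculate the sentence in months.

Offense while on release enhancement: +27 months
Obstruction enhancement: +28 months
Adjusted term: 82 months + 27 months + 28 months = 137 months
Early plea reduction: 30% of 137 months = 41 months (rounded down)
After reduction: 137 − 41 = 96 months
Less pre-trial detention credit: 96 months − 15 months = 81 months
Cap at 115 months: 81 months is within the cap, no reduction.
Minimum 32 months: 81 months meets the minimum, no increase.

81 months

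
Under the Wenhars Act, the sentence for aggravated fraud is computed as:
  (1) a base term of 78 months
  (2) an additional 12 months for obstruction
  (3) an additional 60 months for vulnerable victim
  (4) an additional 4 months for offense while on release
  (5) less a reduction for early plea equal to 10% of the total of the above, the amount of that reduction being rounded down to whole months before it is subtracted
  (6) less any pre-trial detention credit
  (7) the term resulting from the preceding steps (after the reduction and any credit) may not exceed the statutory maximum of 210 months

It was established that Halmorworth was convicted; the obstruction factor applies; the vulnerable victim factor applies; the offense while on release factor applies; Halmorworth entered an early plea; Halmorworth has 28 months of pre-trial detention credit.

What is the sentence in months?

Obstruction enhancement: +12 months
Vulnerable victim enhancement: +60 months
Offense while on release enhancement: +4 months
Adjusted term: 78 months + 12 months + 60 months + 4 months = 154 months
Early plea reduction: 10% of 154 months = 15 months (rounded down)
After reduction: 154 − 15 = 139 months
Less pre-trial detention credit: 139 months − 28 months = 111 months
Cap at 210 months: 111 months is within the cap, no reduction.

111 months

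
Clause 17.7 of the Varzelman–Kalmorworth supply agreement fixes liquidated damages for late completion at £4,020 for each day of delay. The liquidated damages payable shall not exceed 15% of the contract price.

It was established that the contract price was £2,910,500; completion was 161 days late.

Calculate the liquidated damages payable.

Per-day damages: 161 × £4,020 = £647,220
Cap: 15% of £2,910,500 = £436,575
Cap at £436,575: £647,220 exceeds the cap → £436,575

£436,575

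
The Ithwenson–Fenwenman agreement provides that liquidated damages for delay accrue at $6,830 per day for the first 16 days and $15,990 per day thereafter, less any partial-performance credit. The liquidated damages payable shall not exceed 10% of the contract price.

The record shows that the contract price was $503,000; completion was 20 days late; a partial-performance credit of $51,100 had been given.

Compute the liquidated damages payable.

First 16 days: 16 × $6,830 = $109,280
Remaining days: (20 − 16) × $15,990 = $63,960
Accrued per-day damages: $109,280 + $63,960 = $173,240
Less partial-performance credit: $173,240 − $51,100 = $122,140
Cap: 10% of $503,000 = $50,300
Cap at $50,300: $122,140 exceeds the cap → $50,300

$50,300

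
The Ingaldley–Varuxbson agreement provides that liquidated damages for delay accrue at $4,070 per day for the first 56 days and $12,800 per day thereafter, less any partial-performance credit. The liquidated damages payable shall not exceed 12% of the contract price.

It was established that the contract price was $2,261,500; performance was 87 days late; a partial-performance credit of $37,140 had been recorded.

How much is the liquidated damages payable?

$271,380

First 56 days: 56 × $4,070 = $227,920
Remaining days: (87 − 56) × $12,800 = $396,800
Accrued per-day damages: $227,920 + $396,800 = $624,720
Less partial-performance credit: $624,720 − $37,140 = $587,580
Cap: 12% of $2,261,500 = $271,380
Cap at $271,380: $587,580 exceeds the cap → $271,380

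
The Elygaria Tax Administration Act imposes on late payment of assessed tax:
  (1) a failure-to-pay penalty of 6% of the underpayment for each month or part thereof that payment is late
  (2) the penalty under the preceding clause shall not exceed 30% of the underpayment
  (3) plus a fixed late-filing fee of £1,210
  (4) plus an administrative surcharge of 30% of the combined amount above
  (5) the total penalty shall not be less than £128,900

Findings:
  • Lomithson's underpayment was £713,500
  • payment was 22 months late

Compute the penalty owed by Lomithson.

Accrued rate: 6% × 22 = 132%, capped at 30% → 30%
Failure-to-pay penalty: 30% of £713,500 = £214,050
Penalty before surcharge: £214,050 + £1,210 = £215,260
Administrative surcharge: 30% of £215,260 = £64,578
Total penalty: £215,260 + £64,578 = £279,838
Minimum £128,900: £279,838 meets the minimum, no increase.

£279,838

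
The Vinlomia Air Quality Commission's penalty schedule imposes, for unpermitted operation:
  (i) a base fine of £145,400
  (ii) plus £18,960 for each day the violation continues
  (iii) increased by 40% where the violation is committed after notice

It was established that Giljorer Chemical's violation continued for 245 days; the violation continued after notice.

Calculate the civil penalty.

£6,706,840

Per-day component: 245 × £18,960 = £4,645,200
Base plus per-day: £145,400 + £4,645,200 = £4,790,600
Enhancement: 40% of £4,790,600 = £1,916,240
Enhanced fine: £4,790,600 + £1,916,240 = £6,706,840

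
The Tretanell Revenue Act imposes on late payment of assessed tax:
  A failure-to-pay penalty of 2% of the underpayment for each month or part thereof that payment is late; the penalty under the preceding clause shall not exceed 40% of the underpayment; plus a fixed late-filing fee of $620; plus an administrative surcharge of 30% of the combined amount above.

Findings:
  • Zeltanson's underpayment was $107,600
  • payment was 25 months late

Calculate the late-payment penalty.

$56,758

Accrued rate: 2% × 25 = 50%, capped at 40% → 40%
Failure-to-pay penalty: 40% of $107,600 = $43,040
Penalty before surcharge: $43,040 + $620 = $43,660
Administrative surcharge: 30% of $43,660 = $13,098
Total penalty: $43,660 + $13,098 = $56,758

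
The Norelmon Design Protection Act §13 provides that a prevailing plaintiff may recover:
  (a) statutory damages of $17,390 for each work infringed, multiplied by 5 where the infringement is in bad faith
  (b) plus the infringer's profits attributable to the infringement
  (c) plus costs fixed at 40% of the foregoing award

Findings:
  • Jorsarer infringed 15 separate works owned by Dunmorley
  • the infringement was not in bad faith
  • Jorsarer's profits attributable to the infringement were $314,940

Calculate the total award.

$806,106

Statutory damages: 15 × $17,390 = $260,850
Infringement not in bad faith: no ×5 enhancement.
Combined award: $260,850 + $314,940 = $575,790
Costs: 40% of $575,790 = $230,316
Award plus costs: $575,790 + $230,316 = $806,106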